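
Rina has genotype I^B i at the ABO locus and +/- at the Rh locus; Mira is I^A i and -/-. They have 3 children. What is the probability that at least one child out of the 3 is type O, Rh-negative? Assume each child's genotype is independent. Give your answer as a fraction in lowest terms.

ABO cross I^B i × I^A i → 1/4 O, 1/4 A, 1/4 B, 1/4 AB.
Rh cross +/- × -/- → 1/2 Rh+, 1/2 Rh-; so P(type O, Rh-negative) = 1/4 × 1/2 = 1/8 per child.
P(none) = (7/8)^3 = 343/512; P(at least one) = 1 − 343/512 = 169/512.

169/512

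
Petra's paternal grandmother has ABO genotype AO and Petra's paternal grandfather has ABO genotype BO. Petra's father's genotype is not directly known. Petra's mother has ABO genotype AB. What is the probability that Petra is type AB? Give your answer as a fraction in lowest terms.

Petra's father's ABO genotype from AO × BO: 1/4 AB, 1/4 AO, 1/4 BO, 1/4 OO.
Crossing each possibility with the mother AB and summing P(type AB): 1/4·1/2 + 1/4·1/4 + 1/4·1/4 + 1/4·0 = 1/4.

1/4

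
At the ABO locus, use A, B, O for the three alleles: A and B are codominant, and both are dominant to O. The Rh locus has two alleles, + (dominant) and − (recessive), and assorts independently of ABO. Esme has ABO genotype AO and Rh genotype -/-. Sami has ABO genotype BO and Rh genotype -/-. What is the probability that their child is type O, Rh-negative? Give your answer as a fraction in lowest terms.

ABO cross AO × BO → offspring phenotypes: 1/4 O, 1/4 A, 1/4 B, 1/4 AB.
Rh cross -/- × -/- → 1 Rh-.
Independent loci: P(type O, Rh-negative) = 1/4 × 1 = 1/4.

1/4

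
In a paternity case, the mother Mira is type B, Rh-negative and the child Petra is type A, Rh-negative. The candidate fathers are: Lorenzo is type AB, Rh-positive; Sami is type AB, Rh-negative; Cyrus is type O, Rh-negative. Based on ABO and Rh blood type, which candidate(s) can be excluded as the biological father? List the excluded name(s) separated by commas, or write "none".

A candidate is excluded only if no genotype consistent with his phenotype could produce a type A, Rh-negative child with a type B, Rh-negative mother.
Cyrus (type O, Rh-): no genotype consistent with that phenotype can produce a type-A Rh- child with a type-B mother.

Cyrus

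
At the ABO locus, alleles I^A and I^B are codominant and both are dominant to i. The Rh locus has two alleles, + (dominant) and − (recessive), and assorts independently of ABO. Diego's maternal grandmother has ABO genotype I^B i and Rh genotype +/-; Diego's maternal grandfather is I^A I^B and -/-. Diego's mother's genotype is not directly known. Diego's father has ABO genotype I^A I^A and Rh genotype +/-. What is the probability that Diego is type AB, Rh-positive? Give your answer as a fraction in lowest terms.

5/16

Diego's mother's ABO genotype from I^B i × I^A I^B: 1/4 I^A I^B, 1/4 I^A i, 1/4 I^B I^B, 1/4 I^B i.
Crossing each possibility with the father I^A I^A and summing P(type AB): 1/4·1/2 + 1/4·0 + 1/4·1 + 1/4·1/2 = 1/2.
Similarly for Rh via the mother's Rh distribution: P(Rh+) = 5/8.
Independent loci: 1/2 × 5/8 = 5/16.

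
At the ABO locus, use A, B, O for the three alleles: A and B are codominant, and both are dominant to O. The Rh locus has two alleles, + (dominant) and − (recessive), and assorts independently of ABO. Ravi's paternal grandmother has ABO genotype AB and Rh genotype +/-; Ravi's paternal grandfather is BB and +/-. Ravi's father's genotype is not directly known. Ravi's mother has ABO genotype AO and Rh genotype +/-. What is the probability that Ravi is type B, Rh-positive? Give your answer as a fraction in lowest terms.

9/32

Ravi's father's ABO genotype from AB × BB: 1/2 AB, 1/2 BB.
Crossing each possibility with the mother AO and summing P(type B): 1/2·1/4 + 1/2·1/2 = 3/8.
Similarly for Rh via the father's Rh distribution: P(Rh+) = 3/4.
Independent loci: 3/8 × 3/4 = 9/32.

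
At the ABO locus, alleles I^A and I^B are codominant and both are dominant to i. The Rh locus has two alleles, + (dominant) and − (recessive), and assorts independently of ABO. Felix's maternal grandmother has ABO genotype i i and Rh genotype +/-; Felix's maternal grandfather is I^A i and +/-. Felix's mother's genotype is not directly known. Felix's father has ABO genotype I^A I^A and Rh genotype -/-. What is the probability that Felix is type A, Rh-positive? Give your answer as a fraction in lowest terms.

Felix's mother's ABO genotype from i i × I^A i: 1/2 I^A i, 1/2 i i.
Crossing each possibility with the father I^A I^A and summing P(type A): 1/2·1 + 1/2·1 = 1.
Similarly for Rh via the mother's Rh distribution: P(Rh+) = 1/2.
Independent loci: 1 × 1/2 = 1/2.

1/2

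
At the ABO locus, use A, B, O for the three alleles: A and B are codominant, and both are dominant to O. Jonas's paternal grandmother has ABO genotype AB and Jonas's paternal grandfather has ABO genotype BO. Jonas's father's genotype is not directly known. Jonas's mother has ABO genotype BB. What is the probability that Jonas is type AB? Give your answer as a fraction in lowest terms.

1/4

Jonas's father's ABO genotype from AB × BO: 1/4 AB, 1/4 AO, 1/4 BB, 1/4 BO.
Crossing each possibility with the mother BB and summing P(type AB): 1/4·1/2 + 1/4·1/2 + 1/4·0 + 1/4·0 = 1/4.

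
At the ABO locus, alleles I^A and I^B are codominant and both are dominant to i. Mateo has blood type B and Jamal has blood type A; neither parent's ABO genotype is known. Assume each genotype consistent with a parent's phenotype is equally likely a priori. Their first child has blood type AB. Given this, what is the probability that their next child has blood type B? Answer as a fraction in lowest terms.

Possible genotypes: Mateo ∈ {I^B I^B, I^B i}; Jamal ∈ {I^A I^A, I^A i}.
Weight each parental genotype pair by prior × P(type-AB child):
  I^B I^B × I^A I^A: posterior weight 4/9; P(next child type B) = 0.
  I^B I^B × I^A i: posterior weight 2/9; P(next child type B) = 1/2.
  I^B i × I^A I^A: posterior weight 2/9; P(next child type B) = 0.
  I^B i × I^A i: posterior weight 1/9; P(next child type B) = 1/4.
Weighted sum = 5/36.

5/36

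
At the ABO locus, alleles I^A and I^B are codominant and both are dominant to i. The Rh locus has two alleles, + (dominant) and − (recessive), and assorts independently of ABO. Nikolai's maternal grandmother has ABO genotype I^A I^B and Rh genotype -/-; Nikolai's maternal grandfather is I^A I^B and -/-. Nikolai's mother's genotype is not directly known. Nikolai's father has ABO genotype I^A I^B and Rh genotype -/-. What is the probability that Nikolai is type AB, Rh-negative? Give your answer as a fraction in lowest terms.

1/2

Nikolai's mother's ABO genotype from I^A I^B × I^A I^B: 1/4 I^A I^A, 1/2 I^A I^B, 1/4 I^B I^B.
Crossing each possibility with the father I^A I^B and summing P(type AB): 1/4·1/2 + 1/2·1/2 + 1/4·1/2 = 1/2.
Similarly for Rh via the mother's Rh distribution: P(Rh-) = 1.
Independent loci: 1/2 × 1 = 1/2.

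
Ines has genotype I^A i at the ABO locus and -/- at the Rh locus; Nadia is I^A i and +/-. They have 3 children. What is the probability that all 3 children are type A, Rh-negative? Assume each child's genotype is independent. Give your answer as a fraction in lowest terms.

27/512

ABO cross I^A i × I^A i → 1/4 O, 3/4 A.
Rh cross -/- × +/- → 1/2 Rh+, 1/2 Rh-; so P(type A, Rh-negative) = 3/4 × 1/2 = 3/8 per child.
All 3 independent: (3/8)^3 = 27/512.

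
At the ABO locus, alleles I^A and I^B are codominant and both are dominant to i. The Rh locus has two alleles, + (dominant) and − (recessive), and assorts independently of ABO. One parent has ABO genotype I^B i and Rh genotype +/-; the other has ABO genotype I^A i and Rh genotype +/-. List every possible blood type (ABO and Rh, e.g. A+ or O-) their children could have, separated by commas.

O+, O-, A+, A-, B+, B-, AB+, AB-

Gametes from I^B i × I^A i give offspring ABO genotypes I^A I^B, I^A i, I^B i, i i, i.e. phenotypes O, A, B, AB.
Rh cross +/- × +/- → phenotypes Rh+, Rh-.
Combining independently: O+, O-, A+, A-, B+, B-, AB+, AB-.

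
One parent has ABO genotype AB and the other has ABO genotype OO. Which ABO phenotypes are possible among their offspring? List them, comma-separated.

A, B

Gametes from AB × OO give offspring ABO genotypes AO, BO, i.e. phenotypes A, B.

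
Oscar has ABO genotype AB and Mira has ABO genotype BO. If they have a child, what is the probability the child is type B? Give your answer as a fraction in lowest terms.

ABO cross AB × BO → offspring phenotypes: 1/4 A, 1/2 B, 1/4 AB.
So P(type B) = 1/2.

1/2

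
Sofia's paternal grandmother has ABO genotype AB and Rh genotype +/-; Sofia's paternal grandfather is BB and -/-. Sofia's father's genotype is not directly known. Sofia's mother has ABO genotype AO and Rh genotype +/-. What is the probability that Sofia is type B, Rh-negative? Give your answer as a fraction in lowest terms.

Sofia's father's ABO genotype from AB × BB: 1/2 AB, 1/2 BB.
Crossing each possibility with the mother AO and summing P(type B): 1/2·1/4 + 1/2·1/2 = 3/8.
Similarly for Rh via the father's Rh distribution: P(Rh-) = 3/8.
Independent loci: 3/8 × 3/8 = 9/64.

9/64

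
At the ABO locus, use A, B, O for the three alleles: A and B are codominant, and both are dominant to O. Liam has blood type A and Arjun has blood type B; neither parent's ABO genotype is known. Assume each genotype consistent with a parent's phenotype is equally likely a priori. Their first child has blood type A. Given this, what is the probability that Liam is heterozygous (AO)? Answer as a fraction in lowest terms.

Possible genotypes: Liam ∈ {AA, AO}; Arjun ∈ {BB, BO}.
Weight each parental genotype pair by prior × P(type-A child):
  AA × BO: posterior weight 2/3.
  AO × BO: posterior weight 1/3.
Sum the posterior weight over pairs where Liam is AO: 1/3.

1/3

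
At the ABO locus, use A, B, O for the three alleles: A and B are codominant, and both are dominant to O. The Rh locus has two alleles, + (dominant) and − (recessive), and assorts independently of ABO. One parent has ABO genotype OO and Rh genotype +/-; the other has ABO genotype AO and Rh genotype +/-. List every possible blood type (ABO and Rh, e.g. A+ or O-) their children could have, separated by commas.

O+, O-, A+, A-

Gametes from OO × AO give offspring ABO genotypes AO, OO, i.e. phenotypes O, A.
Rh cross +/- × +/- → phenotypes Rh+, Rh-.
Combining independently: O+, O-, A+, A-.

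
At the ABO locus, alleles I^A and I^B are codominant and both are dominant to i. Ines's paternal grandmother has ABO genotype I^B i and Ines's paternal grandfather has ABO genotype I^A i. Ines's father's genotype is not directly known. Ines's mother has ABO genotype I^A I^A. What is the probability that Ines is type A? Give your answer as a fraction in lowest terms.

Ines's father's ABO genotype from I^B i × I^A i: 1/4 I^A I^B, 1/4 I^A i, 1/4 I^B i, 1/4 i i.
Crossing each possibility with the mother I^A I^A and summing P(type A): 1/4·1/2 + 1/4·1 + 1/4·1/2 + 1/4·1 = 3/4.

3/4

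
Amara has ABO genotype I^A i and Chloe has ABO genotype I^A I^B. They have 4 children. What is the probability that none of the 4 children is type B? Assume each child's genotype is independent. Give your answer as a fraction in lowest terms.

ABO cross I^A i × I^A I^B → 1/2 A, 1/4 B, 1/4 AB.
So P(type B) = 1/4 per child.
P(not type B) = 3/4 for one child; (3/4)^4 = 81/256.

81/256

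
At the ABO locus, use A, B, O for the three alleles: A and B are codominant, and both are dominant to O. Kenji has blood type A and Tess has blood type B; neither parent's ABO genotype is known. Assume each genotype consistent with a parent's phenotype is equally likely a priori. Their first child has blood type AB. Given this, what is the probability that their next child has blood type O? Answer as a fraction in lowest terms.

1/36

Possible genotypes: Kenji ∈ {AA, AO}; Tess ∈ {BB, BO}.
Weight each parental genotype pair by prior × P(type-AB child):
  AA × BB: posterior weight 4/9; P(next child type O) = 0.
  AA × BO: posterior weight 2/9; P(next child type O) = 0.
  AO × BB: posterior weight 2/9; P(next child type O) = 0.
  AO × BO: posterior weight 1/9; P(next child type O) = 1/4.
Weighted sum = 1/36.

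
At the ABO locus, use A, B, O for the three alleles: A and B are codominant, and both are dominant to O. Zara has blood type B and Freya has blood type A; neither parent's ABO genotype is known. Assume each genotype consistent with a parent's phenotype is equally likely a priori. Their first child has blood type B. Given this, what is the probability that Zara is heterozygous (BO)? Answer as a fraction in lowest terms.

1/3

Possible genotypes: Zara ∈ {BB, BO}; Freya ∈ {AA, AO}.
Weight each parental genotype pair by prior × P(type-B child):
  BB × AO: posterior weight 2/3.
  BO × AO: posterior weight 1/3.
Sum the posterior weight over pairs where Zara is BO: 1/3.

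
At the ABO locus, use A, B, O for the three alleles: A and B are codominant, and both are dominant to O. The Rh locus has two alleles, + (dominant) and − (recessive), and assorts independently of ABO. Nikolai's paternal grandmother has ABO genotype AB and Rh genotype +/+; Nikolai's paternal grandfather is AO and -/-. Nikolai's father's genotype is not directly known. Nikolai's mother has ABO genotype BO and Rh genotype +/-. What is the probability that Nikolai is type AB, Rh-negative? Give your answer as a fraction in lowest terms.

Nikolai's father's ABO genotype from AB × AO: 1/4 AA, 1/4 AB, 1/4 AO, 1/4 BO.
Crossing each possibility with the mother BO and summing P(type AB): 1/4·1/2 + 1/4·1/4 + 1/4·1/4 + 1/4·0 = 1/4.
Similarly for Rh via the father's Rh distribution: P(Rh-) = 1/4.
Independent loci: 1/4 × 1/4 = 1/16.

1/16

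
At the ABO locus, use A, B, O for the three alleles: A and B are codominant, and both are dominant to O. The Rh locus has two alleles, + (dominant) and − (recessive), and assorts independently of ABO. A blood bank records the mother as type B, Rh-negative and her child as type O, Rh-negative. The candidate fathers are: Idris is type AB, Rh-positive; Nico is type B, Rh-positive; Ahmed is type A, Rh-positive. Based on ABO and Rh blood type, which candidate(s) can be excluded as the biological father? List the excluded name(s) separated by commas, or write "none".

Idris

A candidate is excluded only if no genotype consistent with his phenotype could produce a type O, Rh-negative child with a type B, Rh-negative mother.
Idris (type AB, Rh+): no genotype consistent with that phenotype can produce a type-O Rh- child with a type-B mother.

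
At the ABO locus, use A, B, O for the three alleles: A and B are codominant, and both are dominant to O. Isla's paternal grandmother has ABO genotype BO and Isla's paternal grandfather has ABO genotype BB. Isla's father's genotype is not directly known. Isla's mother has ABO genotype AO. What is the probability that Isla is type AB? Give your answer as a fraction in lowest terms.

3/8

Isla's father's ABO genotype from BO × BB: 1/2 BB, 1/2 BO.
Crossing each possibility with the mother AO and summing P(type AB): 1/2·1/2 + 1/2·1/4 = 3/8.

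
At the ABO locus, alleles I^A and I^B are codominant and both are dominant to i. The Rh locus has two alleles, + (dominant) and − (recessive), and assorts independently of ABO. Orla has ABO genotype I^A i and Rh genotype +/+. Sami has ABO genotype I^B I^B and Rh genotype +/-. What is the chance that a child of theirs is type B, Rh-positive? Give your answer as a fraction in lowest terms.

ABO cross I^A i × I^B I^B → offspring phenotypes: 1/2 B, 1/2 AB.
Rh cross +/+ × +/- → 1 Rh+.
Independent loci: P(type B, Rh-positive) = 1/2 × 1 = 1/2.

1/2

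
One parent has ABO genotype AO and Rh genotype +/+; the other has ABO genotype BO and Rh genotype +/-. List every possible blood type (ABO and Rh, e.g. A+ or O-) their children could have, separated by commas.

Gametes from AO × BO give offspring ABO genotypes AB, AO, BO, OO, i.e. phenotypes O, A, B, AB.
Rh cross +/+ × +/- → phenotypes Rh+.
Combining independently: O+, A+, B+, AB+.

O+, A+, B+, AB+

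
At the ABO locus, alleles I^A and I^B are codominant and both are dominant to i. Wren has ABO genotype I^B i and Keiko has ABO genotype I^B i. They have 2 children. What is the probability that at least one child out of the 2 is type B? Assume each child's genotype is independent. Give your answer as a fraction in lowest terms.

ABO cross I^B i × I^B i → 1/4 O, 3/4 B.
So P(type B) = 3/4 per child.
P(none) = (1/4)^2 = 1/16; P(at least one) = 1 − 1/16 = 15/16.

15/16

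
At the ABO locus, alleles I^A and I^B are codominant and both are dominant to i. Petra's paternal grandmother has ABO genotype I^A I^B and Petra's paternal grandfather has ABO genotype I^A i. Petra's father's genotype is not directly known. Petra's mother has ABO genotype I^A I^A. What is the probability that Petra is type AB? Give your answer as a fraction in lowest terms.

1/4

Petra's father's ABO genotype from I^A I^B × I^A i: 1/4 I^A I^A, 1/4 I^A I^B, 1/4 I^A i, 1/4 I^B i.
Crossing each possibility with the mother I^A I^A and summing P(type AB): 1/4·0 + 1/4·1/2 + 1/4·0 + 1/4·1/2 = 1/4.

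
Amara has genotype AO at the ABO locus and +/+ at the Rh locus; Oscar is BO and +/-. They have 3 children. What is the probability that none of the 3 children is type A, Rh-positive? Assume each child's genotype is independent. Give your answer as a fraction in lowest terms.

ABO cross AO × BO → 1/4 O, 1/4 A, 1/4 B, 1/4 AB.
Rh cross +/+ × +/- → 1 Rh+; so P(type A, Rh-positive) = 1/4 × 1 = 1/4 per child.
P(not type A, Rh-positive) = 3/4 for one child; (3/4)^3 = 27/64.

27/64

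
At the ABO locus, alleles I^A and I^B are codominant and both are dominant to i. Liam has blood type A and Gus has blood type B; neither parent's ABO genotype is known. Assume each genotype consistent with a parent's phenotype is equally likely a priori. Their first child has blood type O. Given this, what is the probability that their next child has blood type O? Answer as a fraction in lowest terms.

Possible genotypes: Liam ∈ {I^A I^A, I^A i}; Gus ∈ {I^B I^B, I^B i}.
Weight each parental genotype pair by prior × P(type-O child):
  I^A i × I^B i: posterior weight 1; P(next child type O) = 1/4.
Weighted sum = 1/4.

1/4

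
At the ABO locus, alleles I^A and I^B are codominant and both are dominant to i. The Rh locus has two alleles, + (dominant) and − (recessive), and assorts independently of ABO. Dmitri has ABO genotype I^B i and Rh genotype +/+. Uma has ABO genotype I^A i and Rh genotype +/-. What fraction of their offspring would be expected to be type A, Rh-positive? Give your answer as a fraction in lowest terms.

ABO cross I^B i × I^A i → offspring phenotypes: 1/4 O, 1/4 A, 1/4 B, 1/4 AB.
Rh cross +/+ × +/- → 1 Rh+.
Independent loci: P(type A, Rh-positive) = 1/4 × 1 = 1/4.

1/4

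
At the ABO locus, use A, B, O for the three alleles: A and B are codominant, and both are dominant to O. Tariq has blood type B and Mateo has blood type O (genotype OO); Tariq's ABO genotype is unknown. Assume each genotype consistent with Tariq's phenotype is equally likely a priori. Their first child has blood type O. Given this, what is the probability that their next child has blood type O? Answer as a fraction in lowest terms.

Possible genotypes: Tariq ∈ {BB, BO}; Mateo ∈ {OO}.
Weight each parental genotype pair by prior × P(type-O child):
  BO × OO: posterior weight 1; P(next child type O) = 1/2.
Weighted sum = 1/2.

1/2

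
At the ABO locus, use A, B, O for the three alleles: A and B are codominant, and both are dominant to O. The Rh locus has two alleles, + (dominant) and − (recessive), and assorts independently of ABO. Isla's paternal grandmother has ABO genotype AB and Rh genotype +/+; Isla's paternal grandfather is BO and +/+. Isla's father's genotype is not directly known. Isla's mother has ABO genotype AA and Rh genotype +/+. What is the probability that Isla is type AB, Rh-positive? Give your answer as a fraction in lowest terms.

Isla's father's ABO genotype from AB × BO: 1/4 AB, 1/4 AO, 1/4 BB, 1/4 BO.
Crossing each possibility with the mother AA and summing P(type AB): 1/4·1/2 + 1/4·0 + 1/4·1 + 1/4·1/2 = 1/2.
Similarly for Rh via the father's Rh distribution: P(Rh+) = 1.
Independent loci: 1/2 × 1 = 1/2.

1/2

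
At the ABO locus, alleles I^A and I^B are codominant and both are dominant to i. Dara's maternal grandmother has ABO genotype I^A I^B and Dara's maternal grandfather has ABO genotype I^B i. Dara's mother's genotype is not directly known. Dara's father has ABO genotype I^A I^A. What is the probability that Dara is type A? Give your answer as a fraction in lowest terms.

Dara's mother's ABO genotype from I^A I^B × I^B i: 1/4 I^A I^B, 1/4 I^A i, 1/4 I^B I^B, 1/4 I^B i.
Crossing each possibility with the father I^A I^A and summing P(type A): 1/4·1/2 + 1/4·1 + 1/4·0 + 1/4·1/2 = 1/2.

1/2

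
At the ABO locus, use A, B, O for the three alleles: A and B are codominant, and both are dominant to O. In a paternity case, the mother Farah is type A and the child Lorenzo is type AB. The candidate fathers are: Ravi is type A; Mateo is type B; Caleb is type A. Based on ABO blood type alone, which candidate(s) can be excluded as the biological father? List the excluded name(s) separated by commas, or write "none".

Ravi, Caleb

A candidate is excluded only if no genotype consistent with his phenotype could produce a type AB child with a type A mother.
Ravi (type A): no genotype consistent with that phenotype can produce a type-AB child with a type-A mother.
Caleb (type A): no genotype consistent with that phenotype can produce a type-AB child with a type-A mother.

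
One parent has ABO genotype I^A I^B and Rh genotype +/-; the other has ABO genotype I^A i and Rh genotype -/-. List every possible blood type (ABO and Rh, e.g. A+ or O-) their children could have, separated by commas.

Gametes from I^A I^B × I^A i give offspring ABO genotypes I^A I^A, I^A I^B, I^A i, I^B i, i.e. phenotypes A, B, AB.
Rh cross +/- × -/- → phenotypes Rh+, Rh-.
Combining independently: A+, A-, B+, B-, AB+, AB-.

A+, A-, B+, B-, AB+, AB-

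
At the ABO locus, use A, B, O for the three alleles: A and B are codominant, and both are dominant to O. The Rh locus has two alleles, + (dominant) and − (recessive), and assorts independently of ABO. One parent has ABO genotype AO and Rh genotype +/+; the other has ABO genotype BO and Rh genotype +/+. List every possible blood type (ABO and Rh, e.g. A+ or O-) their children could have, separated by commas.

Gametes from AO × BO give offspring ABO genotypes AB, AO, BO, OO, i.e. phenotypes O, A, B, AB.
Rh cross +/+ × +/+ → phenotypes Rh+.
Combining independently: O+, A+, B+, AB+.

O+, A+, B+, AB+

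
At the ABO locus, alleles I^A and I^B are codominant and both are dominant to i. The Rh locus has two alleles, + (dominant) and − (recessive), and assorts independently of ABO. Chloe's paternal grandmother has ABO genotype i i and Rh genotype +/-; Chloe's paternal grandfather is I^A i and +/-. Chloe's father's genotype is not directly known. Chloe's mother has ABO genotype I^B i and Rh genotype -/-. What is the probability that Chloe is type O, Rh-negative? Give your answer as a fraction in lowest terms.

Chloe's father's ABO genotype from i i × I^A i: 1/2 I^A i, 1/2 i i.
Crossing each possibility with the mother I^B i and summing P(type O): 1/2·1/4 + 1/2·1/2 = 3/8.
Similarly for Rh via the father's Rh distribution: P(Rh-) = 1/2.
Independent loci: 3/8 × 1/2 = 3/16.

3/16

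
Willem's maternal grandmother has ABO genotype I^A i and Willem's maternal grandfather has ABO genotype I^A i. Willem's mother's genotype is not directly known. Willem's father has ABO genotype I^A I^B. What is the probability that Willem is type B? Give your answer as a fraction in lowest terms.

1/4

Willem's mother's ABO genotype from I^A i × I^A i: 1/4 I^A I^A, 1/2 I^A i, 1/4 i i.
Crossing each possibility with the father I^A I^B and summing P(type B): 1/4·0 + 1/2·1/4 + 1/4·1/2 = 1/4.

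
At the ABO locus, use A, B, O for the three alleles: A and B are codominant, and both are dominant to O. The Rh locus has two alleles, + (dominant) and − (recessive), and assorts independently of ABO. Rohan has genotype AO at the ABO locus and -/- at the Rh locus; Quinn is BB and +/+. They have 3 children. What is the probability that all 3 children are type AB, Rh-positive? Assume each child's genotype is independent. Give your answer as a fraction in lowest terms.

1/8

ABO cross AO × BB → 1/2 B, 1/2 AB.
Rh cross -/- × +/+ → 1 Rh+; so P(type AB, Rh-positive) = 1/2 × 1 = 1/2 per child.
All 3 independent: (1/2)^3 = 1/8.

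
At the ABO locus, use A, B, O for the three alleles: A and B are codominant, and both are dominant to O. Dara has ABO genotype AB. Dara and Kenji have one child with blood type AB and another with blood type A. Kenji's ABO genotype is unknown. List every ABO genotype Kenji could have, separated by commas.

For each candidate genotype of Kenji, check whether crossing it with AB can produce every observed child phenotype.
  AA → possible child types {A, AB} ✓
  AB → possible child types {A, B, AB} ✓
  AO → possible child types {A, B, AB} ✓
  BB → possible child types {B, AB} ✗
  BO → possible child types {A, B, AB} ✓
  OO → possible child types {A, B} ✗

AA, AB, AO, BO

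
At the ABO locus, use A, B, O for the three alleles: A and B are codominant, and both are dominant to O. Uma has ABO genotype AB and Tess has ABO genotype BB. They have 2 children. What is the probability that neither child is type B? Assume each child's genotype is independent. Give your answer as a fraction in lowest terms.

1/4

ABO cross AB × BB → 1/2 B, 1/2 AB.
So P(type B) = 1/2 per child.
P(not type B) = 1/2 for one child; (1/2)^2 = 1/4.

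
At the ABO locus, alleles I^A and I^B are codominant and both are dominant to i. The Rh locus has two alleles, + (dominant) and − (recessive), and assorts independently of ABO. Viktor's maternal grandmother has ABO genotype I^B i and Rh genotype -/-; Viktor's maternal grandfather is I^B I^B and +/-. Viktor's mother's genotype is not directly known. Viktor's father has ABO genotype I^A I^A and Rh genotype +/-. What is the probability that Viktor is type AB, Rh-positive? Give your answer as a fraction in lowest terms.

15/32

Viktor's mother's ABO genotype from I^B i × I^B I^B: 1/2 I^B I^B, 1/2 I^B i.
Crossing each possibility with the father I^A I^A and summing P(type AB): 1/2·1 + 1/2·1/2 = 3/4.
Similarly for Rh via the mother's Rh distribution: P(Rh+) = 5/8.
Independent loci: 3/4 × 5/8 = 15/32.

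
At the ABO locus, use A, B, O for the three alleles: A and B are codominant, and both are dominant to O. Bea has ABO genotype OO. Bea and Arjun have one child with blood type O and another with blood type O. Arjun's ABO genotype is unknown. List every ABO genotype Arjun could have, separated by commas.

For each candidate genotype of Arjun, check whether crossing it with OO can produce every observed child phenotype.
  AA → possible child types {A} ✗
  AB → possible child types {A, B} ✗
  AO → possible child types {O, A} ✓
  BB → possible child types {B} ✗
  BO → possible child types {O, B} ✓
  OO → possible child types {O} ✓

AO, BO, OO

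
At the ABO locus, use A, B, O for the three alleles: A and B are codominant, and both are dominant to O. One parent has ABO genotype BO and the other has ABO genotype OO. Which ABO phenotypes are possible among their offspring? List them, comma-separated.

O, B

Gametes from BO × OO give offspring ABO genotypes BO, OO, i.e. phenotypes O, B.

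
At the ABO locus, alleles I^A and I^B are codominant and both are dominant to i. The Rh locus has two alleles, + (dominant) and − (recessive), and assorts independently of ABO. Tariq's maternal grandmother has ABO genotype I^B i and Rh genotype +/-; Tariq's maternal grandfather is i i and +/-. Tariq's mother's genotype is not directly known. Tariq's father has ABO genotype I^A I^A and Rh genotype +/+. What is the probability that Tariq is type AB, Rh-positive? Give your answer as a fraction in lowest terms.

1/4

Tariq's mother's ABO genotype from I^B i × i i: 1/2 I^B i, 1/2 i i.
Crossing each possibility with the father I^A I^A and summing P(type AB): 1/2·1/2 + 1/2·0 = 1/4.
Similarly for Rh via the mother's Rh distribution: P(Rh+) = 1.
Independent loci: 1/4 × 1 = 1/4.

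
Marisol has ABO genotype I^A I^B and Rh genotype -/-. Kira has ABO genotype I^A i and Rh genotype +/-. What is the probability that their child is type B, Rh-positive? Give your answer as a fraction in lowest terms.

ABO cross I^A I^B × I^A i → offspring phenotypes: 1/2 A, 1/4 B, 1/4 AB.
Rh cross -/- × +/- → 1/2 Rh+, 1/2 Rh-.
Independent loci: P(type B, Rh-positive) = 1/4 × 1/2 = 1/8.

1/8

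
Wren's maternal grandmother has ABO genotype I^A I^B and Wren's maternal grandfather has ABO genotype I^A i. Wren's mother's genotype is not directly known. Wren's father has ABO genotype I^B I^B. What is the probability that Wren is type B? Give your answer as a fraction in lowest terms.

Wren's mother's ABO genotype from I^A I^B × I^A i: 1/4 I^A I^A, 1/4 I^A I^B, 1/4 I^A i, 1/4 I^B i.
Crossing each possibility with the father I^B I^B and summing P(type B): 1/4·0 + 1/4·1/2 + 1/4·1/2 + 1/4·1 = 1/2.

1/2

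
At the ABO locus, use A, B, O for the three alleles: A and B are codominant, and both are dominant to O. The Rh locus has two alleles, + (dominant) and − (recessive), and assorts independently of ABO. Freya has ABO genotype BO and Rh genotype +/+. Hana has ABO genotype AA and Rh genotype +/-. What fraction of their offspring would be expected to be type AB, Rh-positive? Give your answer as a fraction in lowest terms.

1/2

ABO cross BO × AA → offspring phenotypes: 1/2 A, 1/2 AB.
Rh cross +/+ × +/- → 1 Rh+.
Independent loci: P(type AB, Rh-positive) = 1/2 × 1 = 1/2.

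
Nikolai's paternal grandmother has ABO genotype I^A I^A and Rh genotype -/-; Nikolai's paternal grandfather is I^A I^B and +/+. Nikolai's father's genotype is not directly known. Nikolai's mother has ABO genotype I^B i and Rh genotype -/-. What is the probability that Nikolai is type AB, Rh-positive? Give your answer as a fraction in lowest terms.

3/16

Nikolai's father's ABO genotype from I^A I^A × I^A I^B: 1/2 I^A I^A, 1/2 I^A I^B.
Crossing each possibility with the mother I^B i and summing P(type AB): 1/2·1/2 + 1/2·1/4 = 3/8.
Similarly for Rh via the father's Rh distribution: P(Rh+) = 1/2.
Independent loci: 3/8 × 1/2 = 3/16.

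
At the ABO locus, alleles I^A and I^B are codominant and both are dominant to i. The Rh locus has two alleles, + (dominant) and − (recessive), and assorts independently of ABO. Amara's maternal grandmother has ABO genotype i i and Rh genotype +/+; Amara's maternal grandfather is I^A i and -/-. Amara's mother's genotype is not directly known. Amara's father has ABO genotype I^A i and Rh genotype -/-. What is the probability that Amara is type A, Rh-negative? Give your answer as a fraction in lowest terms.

Amara's mother's ABO genotype from i i × I^A i: 1/2 I^A i, 1/2 i i.
Crossing each possibility with the father I^A i and summing P(type A): 1/2·3/4 + 1/2·1/2 = 5/8.
Similarly for Rh via the mother's Rh distribution: P(Rh-) = 1/2.
Independent loci: 5/8 × 1/2 = 5/16.

5/16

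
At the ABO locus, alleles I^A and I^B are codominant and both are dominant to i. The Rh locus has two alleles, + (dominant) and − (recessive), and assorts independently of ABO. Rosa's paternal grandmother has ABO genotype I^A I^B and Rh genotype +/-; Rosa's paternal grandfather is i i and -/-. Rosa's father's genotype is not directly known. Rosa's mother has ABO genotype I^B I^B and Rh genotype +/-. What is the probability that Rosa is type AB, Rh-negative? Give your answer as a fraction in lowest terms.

3/32

Rosa's father's ABO genotype from I^A I^B × i i: 1/2 I^A i, 1/2 I^B i.
Crossing each possibility with the mother I^B I^B and summing P(type AB): 1/2·1/2 + 1/2·0 = 1/4.
Similarly for Rh via the father's Rh distribution: P(Rh-) = 3/8.
Independent loci: 1/4 × 3/8 = 3/32.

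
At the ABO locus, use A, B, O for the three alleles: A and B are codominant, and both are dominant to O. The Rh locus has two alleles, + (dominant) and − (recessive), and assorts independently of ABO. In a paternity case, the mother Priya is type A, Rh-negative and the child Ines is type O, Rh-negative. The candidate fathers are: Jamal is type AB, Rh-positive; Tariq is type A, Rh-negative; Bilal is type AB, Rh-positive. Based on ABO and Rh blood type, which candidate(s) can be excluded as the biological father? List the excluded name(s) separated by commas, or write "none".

A candidate is excluded only if no genotype consistent with his phenotype could produce a type O, Rh-negative child with a type A, Rh-negative mother.
Jamal (type AB, Rh+): no genotype consistent with that phenotype can produce a type-O Rh- child with a type-A mother.
Bilal (type AB, Rh+): no genotype consistent with that phenotype can produce a type-O Rh- child with a type-A mother.

Jamal, Bilal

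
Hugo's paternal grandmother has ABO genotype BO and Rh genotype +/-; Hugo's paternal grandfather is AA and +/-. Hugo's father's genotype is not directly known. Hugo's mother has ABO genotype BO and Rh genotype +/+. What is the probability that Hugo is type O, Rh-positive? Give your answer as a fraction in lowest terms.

Hugo's father's ABO genotype from BO × AA: 1/2 AB, 1/2 AO.
Crossing each possibility with the mother BO and summing P(type O): 1/2·0 + 1/2·1/4 = 1/8.
Similarly for Rh via the father's Rh distribution: P(Rh+) = 1.
Independent loci: 1/8 × 1 = 1/8.

1/8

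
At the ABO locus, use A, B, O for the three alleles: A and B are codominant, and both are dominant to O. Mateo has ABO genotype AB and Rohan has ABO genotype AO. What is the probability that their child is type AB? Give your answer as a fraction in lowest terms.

1/4

ABO cross AB × AO → offspring phenotypes: 1/2 A, 1/4 B, 1/4 AB.
So P(type AB) = 1/4.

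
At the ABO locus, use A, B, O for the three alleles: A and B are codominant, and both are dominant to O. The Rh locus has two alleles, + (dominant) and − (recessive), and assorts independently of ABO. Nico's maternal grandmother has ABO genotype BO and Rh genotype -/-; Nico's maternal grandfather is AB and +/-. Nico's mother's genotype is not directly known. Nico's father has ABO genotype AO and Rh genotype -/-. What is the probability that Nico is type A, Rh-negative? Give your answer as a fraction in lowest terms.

Nico's mother's ABO genotype from BO × AB: 1/4 AB, 1/4 AO, 1/4 BB, 1/4 BO.
Crossing each possibility with the father AO and summing P(type A): 1/4·1/2 + 1/4·3/4 + 1/4·0 + 1/4·1/4 = 3/8.
Similarly for Rh via the mother's Rh distribution: P(Rh-) = 3/4.
Independent loci: 3/8 × 3/4 = 9/32.

9/32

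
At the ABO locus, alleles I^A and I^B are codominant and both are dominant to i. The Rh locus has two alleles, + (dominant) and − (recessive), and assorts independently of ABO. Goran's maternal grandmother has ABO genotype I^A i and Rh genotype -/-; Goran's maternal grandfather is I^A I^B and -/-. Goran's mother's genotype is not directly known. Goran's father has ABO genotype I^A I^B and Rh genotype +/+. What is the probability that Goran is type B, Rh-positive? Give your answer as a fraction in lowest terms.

1/4

Goran's mother's ABO genotype from I^A i × I^A I^B: 1/4 I^A I^A, 1/4 I^A I^B, 1/4 I^A i, 1/4 I^B i.
Crossing each possibility with the father I^A I^B and summing P(type B): 1/4·0 + 1/4·1/4 + 1/4·1/4 + 1/4·1/2 = 1/4.
Similarly for Rh via the mother's Rh distribution: P(Rh+) = 1.
Independent loci: 1/4 × 1 = 1/4.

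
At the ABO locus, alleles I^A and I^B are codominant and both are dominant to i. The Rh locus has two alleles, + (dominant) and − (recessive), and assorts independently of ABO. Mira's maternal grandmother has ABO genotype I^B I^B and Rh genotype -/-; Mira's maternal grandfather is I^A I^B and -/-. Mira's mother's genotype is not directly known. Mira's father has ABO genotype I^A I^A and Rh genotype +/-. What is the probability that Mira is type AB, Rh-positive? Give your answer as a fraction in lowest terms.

Mira's mother's ABO genotype from I^B I^B × I^A I^B: 1/2 I^A I^B, 1/2 I^B I^B.
Crossing each possibility with the father I^A I^A and summing P(type AB): 1/2·1/2 + 1/2·1 = 3/4.
Similarly for Rh via the mother's Rh distribution: P(Rh+) = 1/2.
Independent loci: 3/4 × 1/2 = 3/8.

3/8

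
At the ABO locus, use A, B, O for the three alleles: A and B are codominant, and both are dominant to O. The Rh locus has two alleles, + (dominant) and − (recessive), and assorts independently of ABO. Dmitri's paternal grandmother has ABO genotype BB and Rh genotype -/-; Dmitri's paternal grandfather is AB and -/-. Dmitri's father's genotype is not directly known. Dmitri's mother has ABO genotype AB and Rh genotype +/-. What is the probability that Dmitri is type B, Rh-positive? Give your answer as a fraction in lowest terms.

3/16

Dmitri's father's ABO genotype from BB × AB: 1/2 AB, 1/2 BB.
Crossing each possibility with the mother AB and summing P(type B): 1/2·1/4 + 1/2·1/2 = 3/8.
Similarly for Rh via the father's Rh distribution: P(Rh+) = 1/2.
Independent loci: 3/8 × 1/2 = 3/16.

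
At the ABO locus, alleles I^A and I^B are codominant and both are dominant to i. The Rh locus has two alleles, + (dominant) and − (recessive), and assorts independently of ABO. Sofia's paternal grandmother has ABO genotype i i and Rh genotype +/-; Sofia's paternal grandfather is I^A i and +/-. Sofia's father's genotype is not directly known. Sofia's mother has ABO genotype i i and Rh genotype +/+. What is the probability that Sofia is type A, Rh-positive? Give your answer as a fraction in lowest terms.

Sofia's father's ABO genotype from i i × I^A i: 1/2 I^A i, 1/2 i i.
Crossing each possibility with the mother i i and summing P(type A): 1/2·1/2 + 1/2·0 = 1/4.
Similarly for Rh via the father's Rh distribution: P(Rh+) = 1.
Independent loci: 1/4 × 1 = 1/4.

1/4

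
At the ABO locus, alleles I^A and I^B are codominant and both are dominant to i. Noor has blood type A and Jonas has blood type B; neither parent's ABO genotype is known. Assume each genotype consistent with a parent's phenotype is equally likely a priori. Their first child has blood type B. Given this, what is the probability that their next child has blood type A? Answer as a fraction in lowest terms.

Possible genotypes: Noor ∈ {I^A I^A, I^A i}; Jonas ∈ {I^B I^B, I^B i}.
Weight each parental genotype pair by prior × P(type-B child):
  I^A i × I^B I^B: posterior weight 2/3; P(next child type A) = 0.
  I^A i × I^B i: posterior weight 1/3; P(next child type A) = 1/4.
Weighted sum = 1/12.

1/12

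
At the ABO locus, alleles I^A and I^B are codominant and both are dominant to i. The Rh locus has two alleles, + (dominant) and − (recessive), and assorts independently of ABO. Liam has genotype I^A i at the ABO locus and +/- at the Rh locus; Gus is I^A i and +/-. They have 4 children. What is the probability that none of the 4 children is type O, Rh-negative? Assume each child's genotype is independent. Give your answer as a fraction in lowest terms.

ABO cross I^A i × I^A i → 1/4 O, 3/4 A.
Rh cross +/- × +/- → 3/4 Rh+, 1/4 Rh-; so P(type O, Rh-negative) = 1/4 × 1/4 = 1/16 per child.
P(not type O, Rh-negative) = 15/16 for one child; (15/16)^4 = 50625/65536.

50625/65536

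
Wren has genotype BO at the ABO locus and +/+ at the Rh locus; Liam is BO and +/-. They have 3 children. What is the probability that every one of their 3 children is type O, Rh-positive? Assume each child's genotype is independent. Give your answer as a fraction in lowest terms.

1/64

ABO cross BO × BO → 1/4 O, 3/4 B.
Rh cross +/+ × +/- → 1 Rh+; so P(type O, Rh-positive) = 1/4 × 1 = 1/4 per child.
All 3 independent: (1/4)^3 = 1/64.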